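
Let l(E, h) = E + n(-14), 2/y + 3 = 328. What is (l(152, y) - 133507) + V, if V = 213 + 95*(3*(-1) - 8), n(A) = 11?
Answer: -134176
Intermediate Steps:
y = 2/325 (y = 2/(-3 + 328) = 2/325 ≈ 0.0061538)
l(E, h) = 11 + E (l(E, h) = E + 11 = 11 + E)
V = -832 (V = 213 + 95*(-3 - 8) = 213 + 95*(-11) = 213 - 1045 = -832)
(l(152, y) - 133507) + V = ((11 + 152) - 133507) - 832 = (163 - 133507) - 832 = -133344 - 832 = -134176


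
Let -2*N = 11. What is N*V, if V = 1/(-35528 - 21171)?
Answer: 11/113398 ≈ 9.7004e-5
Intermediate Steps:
N = -11/2 (N = -1/2*11 = -11/2 ≈ -5.5000)
V = -1/56699 (V = 1/(-56699) = -1/56699 ≈ -1.7637e-5)
N*V = -11/2*(-1/56699) = 11/113398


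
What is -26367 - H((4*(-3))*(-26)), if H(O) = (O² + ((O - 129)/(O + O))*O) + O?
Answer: -248229/2 ≈ -1.2411e+5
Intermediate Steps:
H(O) = -129/2 + O² + 3*O/2 (H(O) = (O² + ((-129 + O)/((2*O)))*O) + O = (O² + ((-129 + O)*(1/(2*O)))*O) + O = (O² + ((-129 + O)/(2*O))*O) + O = (O² + (-129/2 + O/2)) + O = (-129/2 + O² + O/2) + O = -129/2 + O² + 3*O/2)
-26367 - H((4*(-3))*(-26)) = -26367 - (-129/2 + ((4*(-3))*(-26))² + 3*((4*(-3))*(-26))/2) = -26367 - (-129/2 + (-12*(-26))² + 3*(-12*(-26))/2) = -26367 - (-129/2 + 312² + (3/2)*312) = -26367 - (-129/2 + 97344 + 468) = -26367 - 1*195495/2 = -26367 - 195495/2 = -248229/2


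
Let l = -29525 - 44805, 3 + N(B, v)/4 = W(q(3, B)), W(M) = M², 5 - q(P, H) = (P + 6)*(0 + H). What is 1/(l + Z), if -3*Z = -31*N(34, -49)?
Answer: 3/11011162 ≈ 2.7245e-7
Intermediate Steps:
q(P, H) = 5 - H*(6 + P) (q(P, H) = 5 - (P + 6)*(0 + H) = 5 - (6 + P)*H = 5 - H*(6 + P))
N(B, v) = -12 + 4*(5 - 9*B)² (N(B, v) = -12 + 4*(5 - 6*B - 1*B*3)² = -12 + 4*(5 - 6*B - 3*B)² = -12 + 4*(5 - 9*B)²)
l = -74330
Z = 11234152/3 (Z = -(-31)*(-12 + 4*(-5 + 9*34)²)/3 = -(-31)*(-12 + 4*(-5 + 306)²)/3 = -(-31)*(-12 + 4*301²)/3 = -(-31)*(-12 + 4*90601)/3 = -(-31)*(-12 + 362404)/3 = -(-31)*362392/3 = -⅓*(-11234152) = 11234152/3 ≈ 3.7447e+6)
1/(l + Z) = 1/(-74330 + 11234152/3) = 1/(11011162/3) = 3/11011162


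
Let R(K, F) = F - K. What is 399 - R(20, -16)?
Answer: 435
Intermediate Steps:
399 - R(20, -16) = 399 - (-16 - 1*20) = 399 - (-16 - 20) = 399 - 1*(-36) = 399 + 36 = 435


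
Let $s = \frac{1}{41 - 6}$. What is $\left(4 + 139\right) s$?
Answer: $\frac{143}{35} \approx 4.0857$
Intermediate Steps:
$s = \frac{1}{35} \approx 0.028571$
$\left(4 + 139\right) s = \left(4 + 139\right) \frac{1}{35} = 143 \cdot \frac{1}{35} = \frac{143}{35}$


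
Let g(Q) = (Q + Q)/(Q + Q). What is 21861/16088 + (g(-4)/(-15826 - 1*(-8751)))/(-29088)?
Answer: 562367668711/413858973600 ≈ 1.3588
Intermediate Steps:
g(Q) = 1 (g(Q) = (2*Q)/((2*Q)) = (2*Q)*(1/(2*Q)) = 1)
21861/16088 + (g(-4)/(-15826 - 1*(-8751)))/(-29088) = 21861/16088 + (1/(-15826 - 1*(-8751)))/(-29088) = 21861*(1/16088) + (1/(-15826 + 8751))*(-1/29088) = 21861/16088 + (1/(-7075))*(-1/29088) = 21861/16088 + (1*(-1/7075))*(-1/29088) = 21861/16088 - 1/7075*(-1/29088) = 21861/16088 + 1/205797600 = 562367668711/413858973600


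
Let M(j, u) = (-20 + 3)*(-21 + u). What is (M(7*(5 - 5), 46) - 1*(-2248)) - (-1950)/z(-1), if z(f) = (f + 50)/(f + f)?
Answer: 85427/49 ≈ 1743.4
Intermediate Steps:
M(j, u) = 357 - 17*u (M(j, u) = -17*(-21 + u) = 357 - 17*u)
z(f) = (50 + f)/(2*f) (z(f) = (50 + f)/((2*f)) = (50 + f)*(1/(2*f)) = (50 + f)/(2*f))
(M(7*(5 - 5), 46) - 1*(-2248)) - (-1950)/z(-1) = ((357 - 17*46) - 1*(-2248)) - (-1950)/((1/2)*(50 - 1)/(-1)) = ((357 - 782) + 2248) - (-1950)/((1/2)*(-1)*49) = (-425 + 2248) - (-1950)/(-49/2) = 1823 - (-1950)*(-2)/49 = 1823 - 1*3900/49 = 1823 - 3900/49 = 85427/49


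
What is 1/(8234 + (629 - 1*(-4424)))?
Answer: 1/13287 ≈ 7.5262e-5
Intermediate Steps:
1/(8234 + (629 - 1*(-4424))) = 1/(8234 + (629 + 4424)) = 1/(8234 + 5053) = 1/13287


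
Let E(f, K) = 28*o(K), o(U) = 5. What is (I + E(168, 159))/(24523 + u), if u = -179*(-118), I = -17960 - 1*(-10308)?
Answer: -2504/15215 ≈ -0.16457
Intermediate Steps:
I = -7652 (I = -17960 + 10308 = -7652)
E(f, K) = 140 (E(f, K) = 28*5 = 140)
u = 21122
(I + E(168, 159))/(24523 + u) = (-7652 + 140)/(24523 + 21122) = -7512/45645 = -7512*1/45645 = -2504/15215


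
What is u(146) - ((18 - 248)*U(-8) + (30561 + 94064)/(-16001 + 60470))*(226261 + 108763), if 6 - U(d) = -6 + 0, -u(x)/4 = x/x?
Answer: 41077230482684/44469 ≈ 9.2373e+8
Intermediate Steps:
u(x) = -4 (u(x) = -4*x/x = -4*1 = -4)
U(d) = 12 (U(d) = 6 - (-6 + 0) = 6 - 1*(-6) = 6 + 6 = 12)
u(146) - ((18 - 248)*U(-8) + (30561 + 94064)/(-16001 + 60470))*(226261 + 108763) = -4 - ((18 - 248)*12 + (30561 + 94064)/(-16001 + 60470))*(226261 + 108763) = -4 - (-230*12 + 124625/44469)*335024 = -4 - (-2760 + 124625*(1/44469))*335024 = -4 - (-2760 + 124625/44469)*335024 = -4 - (-122609815)*335024/44469 = -4 - 1*(-41077230660560/44469) = -4 + 41077230660560/44469 = 41077230482684/44469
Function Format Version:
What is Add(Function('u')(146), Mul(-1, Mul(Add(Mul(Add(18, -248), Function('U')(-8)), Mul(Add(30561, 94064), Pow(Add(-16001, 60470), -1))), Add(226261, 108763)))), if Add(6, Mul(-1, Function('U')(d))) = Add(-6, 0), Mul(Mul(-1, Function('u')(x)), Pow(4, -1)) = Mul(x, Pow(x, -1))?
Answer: Rational(41077230482684, 44469) ≈ 9.2373e+8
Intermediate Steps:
Function('u')(x) = -4 (Function('u')(x) = Mul(-4, Mul(x, Pow(x, -1))) = Mul(-4, 1) = -4)
Function('U')(d) = 12 (Function('U')(d) = Add(6, Mul(-1, Add(-6, 0))) = Add(6, Mul(-1, -6)) = Add(6, 6) = 12)
Add(Function('u')(146), Mul(-1, Mul(Add(Mul(Add(18, -248), Function('U')(-8)), Mul(Add(30561, 94064), Pow(Add(-16001, 60470), -1))), Add(226261, 108763)))) = Add(-4, Mul(-1, Mul(Add(Mul(Add(18, -248), 12), Mul(Add(30561, 94064), Pow(Add(-16001, 60470), -1))), Add(226261, 108763)))) = Add(-4, Mul(-1, Mul(Add(Mul(-230, 12), Mul(124625, Pow(44469, -1))), 335024))) = Add(-4, Mul(-1, Mul(Add(-2760, Mul(124625, Rational(1, 44469))), 335024))) = Add(-4, Mul(-1, Mul(Add(-2760, Rational(124625, 44469)), 335024))) = Add(-4, Mul(-1, Mul(Rational(-122609815, 44469), 335024))) = Add(-4, Mul(-1, Rational(-41077230660560, 44469))) = Add(-4, Rational(41077230660560, 44469)) = Rational(41077230482684, 44469)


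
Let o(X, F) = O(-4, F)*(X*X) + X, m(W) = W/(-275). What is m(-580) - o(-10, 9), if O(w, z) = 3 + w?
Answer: 6166/55 ≈ 112.11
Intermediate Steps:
m(W) = -W/275 (m(W) = W*(-1/275) = -W/275)
o(X, F) = X - X² (o(X, F) = (3 - 4)*(X*X) + X = -X² + X = X - X²)
m(-580) - o(-10, 9) = -1/275*(-580) - (-10)*(1 - 1*(-10)) = 116/55 - (-10)*(1 + 10) = 116/55 - (-10)*11 = 116/55 - 1*(-110) = 116/55 + 110 = 6166/55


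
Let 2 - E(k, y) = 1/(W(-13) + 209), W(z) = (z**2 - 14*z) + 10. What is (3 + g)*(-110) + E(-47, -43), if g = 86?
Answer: -5579161/570 ≈ -9788.0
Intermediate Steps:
W(z) = 10 + z**2 - 14*z
E(k, y) = 1139/570 (E(k, y) = 2 - 1/((10 + (-13)**2 - 14*(-13)) + 209) = 2 - 1/((10 + 169 + 182) + 209) = 2 - 1/(361 + 209) = 2 - 1/570 = 1139/570)
(3 + g)*(-110) + E(-47, -43) = (3 + 86)*(-110) + 1139/570 = 89*(-110) + 1139/570 = -9790 + 1139/570 = -5579161/570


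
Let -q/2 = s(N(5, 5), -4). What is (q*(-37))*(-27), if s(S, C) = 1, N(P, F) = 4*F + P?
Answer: -1998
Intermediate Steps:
N(P, F) = P + 4*F
q = -2 (q = -2*1 = -2)
(q*(-37))*(-27) = -2*(-37)*(-27) = 74*(-27) = -1998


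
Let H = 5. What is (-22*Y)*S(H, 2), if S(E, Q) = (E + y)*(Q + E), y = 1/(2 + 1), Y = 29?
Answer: -71456/3 ≈ -23819.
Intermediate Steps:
y = 1/3 ≈ 0.33333
S(E, Q) = (1/3 + E)*(E + Q) (S(E, Q) = (E + 1/3)*(Q + E) = (1/3 + E)*(E + Q))
(-22*Y)*S(H, 2) = (-22*29)*(5**2 + (1/3)*5 + (1/3)*2 + 5*2) = -638*(25 + 5/3 + 2/3 + 10) = -638*112/3 = -71456/3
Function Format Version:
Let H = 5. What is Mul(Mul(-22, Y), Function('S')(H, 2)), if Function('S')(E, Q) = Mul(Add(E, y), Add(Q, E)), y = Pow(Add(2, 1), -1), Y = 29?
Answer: Rational(-71456, 3) ≈ -23819.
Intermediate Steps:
y = Rational(1, 3) (y = Pow(3, -1) = Rational(1, 3) ≈ 0.33333)
Function('S')(E, Q) = Mul(Add(Rational(1, 3), E), Add(E, Q)) (Function('S')(E, Q) = Mul(Add(E, Rational(1, 3)), Add(Q, E)) = Mul(Add(Rational(1, 3), E), Add(E, Q)))
Mul(Mul(-22, Y), Function('S')(H, 2)) = Mul(Mul(-22, 29), Add(Pow(5, 2), Mul(Rational(1, 3), 5), Mul(Rational(1, 3), 2), Mul(5, 2))) = Mul(-638, Add(25, Rational(5, 3), Rational(2, 3), 10)) = Mul(-638, Rational(112, 3)) = Rational(-71456, 3)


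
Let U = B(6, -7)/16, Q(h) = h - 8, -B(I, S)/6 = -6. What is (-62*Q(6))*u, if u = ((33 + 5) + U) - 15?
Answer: 3131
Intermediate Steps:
B(I, S) = 36 (B(I, S) = -6*(-6) = 36)
Q(h) = -8 + h
U = 9/4 (U = 36/16 = 36*(1/16) = 9/4 ≈ 2.2500)
u = 101/4 (u = ((33 + 5) + 9/4) - 15 = (38 + 9/4) - 15 = 161/4 - 15 = 101/4 ≈ 25.250)
(-62*Q(6))*u = -62*(-8 + 6)*(101/4) = -62*(-2)*(101/4) = 124*(101/4) = 3131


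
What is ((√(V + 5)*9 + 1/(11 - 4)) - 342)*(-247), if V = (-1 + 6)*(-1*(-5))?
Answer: 591071/7 - 2223*√30 ≈ 72263.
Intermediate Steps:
V = 25 (V = 5*5 = 25)
((√(V + 5)*9 + 1/(11 - 4)) - 342)*(-247) = ((√(25 + 5)*9 + 1/(11 - 4)) - 342)*(-247) = ((√30*9 + 1/7) - 342)*(-247) = ((9*√30 + ⅐) - 342)*(-247) = ((⅐ + 9*√30) - 342)*(-247) = (-2393/7 + 9*√30)*(-247) = 591071/7 - 2223*√30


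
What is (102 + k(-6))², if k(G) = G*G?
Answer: 19044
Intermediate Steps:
k(G) = G²
(102 + k(-6))² = (102 + (-6)²)² = (102 + 36)² = 138² = 19044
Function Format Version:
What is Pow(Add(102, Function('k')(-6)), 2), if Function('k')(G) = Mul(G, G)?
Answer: 19044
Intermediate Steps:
Function('k')(G) = Pow(G, 2)
Pow(Add(102, Function('k')(-6)), 2) = Pow(Add(102, Pow(-6, 2)), 2) = Pow(Add(102, 36), 2) = Pow(138, 2) = 19044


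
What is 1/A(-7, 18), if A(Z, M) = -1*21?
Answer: -1/21 ≈ -0.047619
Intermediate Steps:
A(Z, M) = -21
1/A(-7, 18) = 1/(-21) = -1/21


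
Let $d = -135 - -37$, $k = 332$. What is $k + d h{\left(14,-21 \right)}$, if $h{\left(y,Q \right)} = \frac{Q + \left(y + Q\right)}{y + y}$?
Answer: $430$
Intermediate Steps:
$h{\left(y,Q \right)} = \frac{y + 2 Q}{2 y}$ ($h{\left(y,Q \right)} = \frac{Q + \left(Q + y\right)}{2 y} = \left(y + 2 Q\right) \frac{1}{2 y} = \frac{y + 2 Q}{2 y}$)
$d = -98$ ($d = -135 + 37 = -98$)
$k + d h{\left(14,-21 \right)} = 332 - 98 \frac{-21 + \frac{1}{2} \cdot 14}{14} = 332 - 98 \frac{-21 + 7}{14} = 332 - 98 \cdot \frac{1}{14} \left(-14\right) = 332 - -98 = 332 + 98 = 430$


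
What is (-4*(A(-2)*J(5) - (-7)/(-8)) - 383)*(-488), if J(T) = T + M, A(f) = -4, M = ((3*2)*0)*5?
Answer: 146156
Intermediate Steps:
M = 0 (M = (6*0)*5 = 0*5 = 0)
J(T) = T (J(T) = T + 0 = T)
(-4*(A(-2)*J(5) - (-7)/(-8)) - 383)*(-488) = (-4*(-4*5 - (-7)/(-8)) - 383)*(-488) = (-4*(-20 - (-7)*(-1)/8) - 383)*(-488) = (-4*(-20 - 1*7/8) - 383)*(-488) = (-4*(-20 - 7/8) - 383)*(-488) = (-4*(-167/8) - 383)*(-488) = (167/2 - 383)*(-488) = -599/2*(-488) = 146156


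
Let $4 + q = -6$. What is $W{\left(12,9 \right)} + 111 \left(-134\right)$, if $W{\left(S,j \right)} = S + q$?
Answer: $-14872$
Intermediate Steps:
$q = -10$ ($q = -4 - 6 = -10$)
$W{\left(S,j \right)} = -10 + S$ ($W{\left(S,j \right)} = S - 10 = -10 + S$)
$W{\left(12,9 \right)} + 111 \left(-134\right) = \left(-10 + 12\right) + 111 \left(-134\right) = 2 - 14874 = -14872$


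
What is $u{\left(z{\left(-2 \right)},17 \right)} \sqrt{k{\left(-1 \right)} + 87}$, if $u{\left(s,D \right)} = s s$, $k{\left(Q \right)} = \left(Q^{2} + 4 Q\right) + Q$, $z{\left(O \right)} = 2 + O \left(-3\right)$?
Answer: $64 \sqrt{83} \approx 583.07$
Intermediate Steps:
$z{\left(O \right)} = 2 - 3 O$
$k{\left(Q \right)} = Q^{2} + 5 Q$
$u{\left(s,D \right)} = s^{2}$
$u{\left(z{\left(-2 \right)},17 \right)} \sqrt{k{\left(-1 \right)} + 87} = \left(2 - -6\right)^{2} \sqrt{- (5 - 1) + 87} = \left(2 + 6\right)^{2} \sqrt{\left(-1\right) 4 + 87} = 8^{2} \sqrt{-4 + 87} = 64 \sqrt{83}$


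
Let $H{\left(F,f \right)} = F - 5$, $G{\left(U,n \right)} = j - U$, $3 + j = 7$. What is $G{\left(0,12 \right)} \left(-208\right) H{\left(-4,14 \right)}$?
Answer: $7488$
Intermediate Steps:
$j = 4$ ($j = -3 + 7 = 4$)
$G{\left(U,n \right)} = 4 - U$
$H{\left(F,f \right)} = -5 + F$
$G{\left(0,12 \right)} \left(-208\right) H{\left(-4,14 \right)} = \left(4 - 0\right) \left(-208\right) \left(-5 - 4\right) = \left(4 + 0\right) \left(-208\right) \left(-9\right) = 4 \left(-208\right) \left(-9\right) = \left(-832\right) \left(-9\right) = 7488$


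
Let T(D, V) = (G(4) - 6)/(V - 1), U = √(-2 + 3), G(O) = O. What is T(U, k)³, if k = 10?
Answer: -8/729 ≈ -0.010974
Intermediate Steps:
U = 1 (U = √1 = 1)
T(D, V) = -2/(-1 + V) (T(D, V) = (4 - 6)/(V - 1) = -2/(-1 + V))
T(U, k)³ = (-2/(-1 + 10))³ = (-2/9)³ = -8/729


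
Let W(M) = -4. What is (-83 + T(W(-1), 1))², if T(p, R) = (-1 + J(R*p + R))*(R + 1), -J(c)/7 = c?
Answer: 1849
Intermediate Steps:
J(c) = -7*c
T(p, R) = (1 + R)*(-1 - 7*R - 7*R*p) (T(p, R) = (-1 - 7*(R*p + R))*(R + 1) = (-1 - 7*(R + R*p))*(1 + R) = (-1 + (-7*R - 7*R*p))*(1 + R) = (-1 - 7*R - 7*R*p)*(1 + R) = (1 + R)*(-1 - 7*R - 7*R*p))
(-83 + T(W(-1), 1))² = (-83 + (-1 - 1*1 - 7*1*(1 - 4) - 7*1²*(1 - 4)))² = (-83 + (-1 - 1 - 7*1*(-3) - 7*1*(-3)))² = (-83 + (-1 - 1 + 21 + 21))² = (-83 + 40)² = (-43)² = 1849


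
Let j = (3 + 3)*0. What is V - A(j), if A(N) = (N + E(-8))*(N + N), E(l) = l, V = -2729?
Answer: -2729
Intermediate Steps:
j = 0 (j = 6*0 = 0)
A(N) = 2*N*(-8 + N) (A(N) = (N - 8)*(N + N) = (-8 + N)*(2*N) = 2*N*(-8 + N))
V - A(j) = -2729 - 2*0*(-8 + 0) = -2729 - 2*0*(-8) = -2729 - 1*0 = -2729 + 0 = -2729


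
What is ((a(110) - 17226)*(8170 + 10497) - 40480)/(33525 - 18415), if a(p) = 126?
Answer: -31924618/1511 ≈ -21128.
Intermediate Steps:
((a(110) - 17226)*(8170 + 10497) - 40480)/(33525 - 18415) = ((126 - 17226)*(8170 + 10497) - 40480)/(33525 - 18415) = (-17100*18667 - 40480)/15110 = (-319205700 - 40480)*(1/15110) = -319246180*1/15110 = -31924618/1511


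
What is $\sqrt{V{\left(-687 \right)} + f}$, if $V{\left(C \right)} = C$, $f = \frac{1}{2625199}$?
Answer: $\frac{4 i \sqrt{295911071426918}}{2625199} \approx 26.211 i$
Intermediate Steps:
$f = \frac{1}{2625199} \approx 3.8092 \cdot 10^{-7}$
$\sqrt{V{\left(-687 \right)} + f} = \sqrt{-687 + \frac{1}{2625199}} = \sqrt{- \frac{1803511712}{2625199}} = \frac{4 i \sqrt{295911071426918}}{2625199}$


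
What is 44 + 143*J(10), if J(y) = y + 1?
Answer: 1617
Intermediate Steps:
J(y) = 1 + y
44 + 143*J(10) = 44 + 143*(1 + 10) = 44 + 143*11 = 44 + 1573 = 1617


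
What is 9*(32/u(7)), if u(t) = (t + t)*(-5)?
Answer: -144/35 ≈ -4.1143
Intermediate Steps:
u(t) = -10*t (u(t) = (2*t)*(-5) = -10*t)
9*(32/u(7)) = 9*(32/((-10*7))) = 9*(32/(-70)) = 9*(32*(-1/70)) = 9*(-16/35) = -144/35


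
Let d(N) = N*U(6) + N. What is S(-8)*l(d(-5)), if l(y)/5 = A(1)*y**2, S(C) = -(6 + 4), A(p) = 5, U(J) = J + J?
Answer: -1056250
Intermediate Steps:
U(J) = 2*J
d(N) = 13*N (d(N) = N*(2*6) + N = N*12 + N = 12*N + N = 13*N)
S(C) = -10 (S(C) = -1*10 = -10)
l(y) = 25*y**2 (l(y) = 5*(5*y**2) = 25*y**2)
S(-8)*l(d(-5)) = -250*(13*(-5))**2 = -250*(-65)**2 = -250*4225 = -10*105625 = -1056250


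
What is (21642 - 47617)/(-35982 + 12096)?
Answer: 25975/23886 ≈ 1.0875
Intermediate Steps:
(21642 - 47617)/(-35982 + 12096) = -25975/(-23886) = -25975*(-1/23886) = 25975/23886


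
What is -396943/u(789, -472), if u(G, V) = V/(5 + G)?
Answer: 157586371/236 ≈ 6.6774e+5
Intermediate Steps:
-396943/u(789, -472) = -396943/((-472/(5 + 789))) = -396943/((-472/794)) = -396943/((-472*1/794)) = -396943/(-236/397) = -396943*(-397/236) = 157586371/236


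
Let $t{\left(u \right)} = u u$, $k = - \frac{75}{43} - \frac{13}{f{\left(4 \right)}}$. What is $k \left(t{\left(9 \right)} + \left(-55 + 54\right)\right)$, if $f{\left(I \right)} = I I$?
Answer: $- \frac{8795}{43} \approx -204.53$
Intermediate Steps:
$f{\left(I \right)} = I^{2}$
$k = - \frac{1759}{688}$ ($k = - \frac{75}{43} - \frac{13}{4^{2}} = \left(-75\right) \frac{1}{43} - \frac{13}{16} = - \frac{75}{43} - \frac{13}{16} = - \frac{1759}{688} \approx -2.5567$)
$t{\left(u \right)} = u^{2}$
$k \left(t{\left(9 \right)} + \left(-55 + 54\right)\right) = - \frac{1759 \left(9^{2} + \left(-55 + 54\right)\right)}{688} = - \frac{1759 \left(81 - 1\right)}{688} = \left(- \frac{1759}{688}\right) 80 = - \frac{8795}{43}$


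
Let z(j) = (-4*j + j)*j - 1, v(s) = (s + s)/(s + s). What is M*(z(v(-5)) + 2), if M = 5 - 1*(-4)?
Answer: -18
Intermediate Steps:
v(s) = 1 (v(s) = (2*s)/((2*s)) = (2*s)*(1/(2*s)) = 1)
z(j) = -1 - 3*j² (z(j) = (-3*j)*j - 1 = -3*j² - 1 = -1 - 3*j²)
M = 9 (M = 5 + 4 = 9)
M*(z(v(-5)) + 2) = 9*((-1 - 3*1²) + 2) = 9*((-1 - 3*1) + 2) = 9*((-1 - 3) + 2) = 9*(-4 + 2) = 9*(-2) = -18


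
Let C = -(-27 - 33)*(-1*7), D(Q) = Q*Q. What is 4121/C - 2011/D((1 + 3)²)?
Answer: -474899/26880 ≈ -17.667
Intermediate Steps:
D(Q) = Q²
C = -420 (C = -(-60)*(-7) = -1*420 = -420)
4121/C - 2011/D((1 + 3)²) = 4121/(-420) - 2011/(1 + 3)⁴ = 4121*(-1/420) - 2011/((4²)²) = -4121/420 - 2011/(16²) = -4121/420 - 2011/256 = -474899/26880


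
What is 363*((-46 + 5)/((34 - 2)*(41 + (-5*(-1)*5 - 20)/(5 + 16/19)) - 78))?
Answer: -1652013/140014 ≈ -11.799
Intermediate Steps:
363*((-46 + 5)/((34 - 2)*(41 + (-5*(-1)*5 - 20)/(5 + 16/19)) - 78)) = 363*(-41/(32*(41 + (5*5 - 20)/(5 + 16*(1/19))) - 78)) = 363*(-41/(32*(41 + (25 - 20)/(5 + 16/19)) - 78)) = 363*(-41/(32*(41 + 5/(111/19)) - 78)) = 363*(-41/(32*(41 + 5*(19/111)) - 78)) = 363*(-41/(32*(41 + 95/111) - 78)) = 363*(-41/(32*(4646/111) - 78)) = 363*(-41/(148672/111 - 78)) = 363*(-41/140014/111) = 363*(-41*111/140014) = 363*(-4551/140014) = -1652013/140014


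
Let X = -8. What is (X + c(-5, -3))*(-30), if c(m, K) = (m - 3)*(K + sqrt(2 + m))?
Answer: -480 + 240*I*sqrt(3) ≈ -480.0 + 415.69*I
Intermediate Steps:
c(m, K) = (-3 + m)*(K + sqrt(2 + m))
(X + c(-5, -3))*(-30) = (-8 + (-3*(-3) - 3*sqrt(2 - 5) - 3*(-5) - 5*sqrt(2 - 5)))*(-30) = (-8 + (9 - 3*I*sqrt(3) + 15 - 5*I*sqrt(3)))*(-30) = (-8 + (24 - 8*I*sqrt(3)))*(-30) = (16 - 8*I*sqrt(3))*(-30) = -480 + 240*I*sqrt(3)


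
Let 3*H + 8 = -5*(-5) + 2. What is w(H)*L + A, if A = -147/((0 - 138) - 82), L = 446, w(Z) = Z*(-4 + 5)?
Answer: 1864721/660 ≈ 2825.3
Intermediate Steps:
H = 19/3 (H = -8/3 + (-5*(-5) + 2)/3 = -8/3 + (25 + 2)/3 = -8/3 + (⅓)*27 = -8/3 + 9 = 19/3 ≈ 6.3333)
w(Z) = Z (w(Z) = Z*1 = Z)
A = 147/220 (A = -147/(-138 - 82) = -147/(-220) = -147*(-1/220) = 147/220 ≈ 0.66818)
w(H)*L + A = (19/3)*446 + 147/220 = 8474/3 + 147/220 = 1864721/660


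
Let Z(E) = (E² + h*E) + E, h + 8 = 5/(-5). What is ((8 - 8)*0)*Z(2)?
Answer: 0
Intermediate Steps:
h = -9 (h = -8 + 5/(-5) = -8 + 5*(-⅕) = -8 - 1 = -9)
Z(E) = E² - 8*E (Z(E) = (E² - 9*E) + E = E² - 8*E)
((8 - 8)*0)*Z(2) = ((8 - 8)*0)*(2*(-8 + 2)) = (0*0)*(2*(-6)) = 0*(-12) = 0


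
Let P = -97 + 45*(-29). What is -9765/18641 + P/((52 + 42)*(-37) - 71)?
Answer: -1217329/9450987 ≈ -0.12880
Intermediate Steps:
P = -1402 (P = -97 - 1305 = -1402)
-9765/18641 + P/((52 + 42)*(-37) - 71) = -9765/18641 - 1402/((52 + 42)*(-37) - 71) = -9765*1/18641 - 1402/(94*(-37) - 71) = -1395/2663 - 1402/(-3478 - 71) = -1395/2663 - 1402/(-3549) = -1395/2663 - 1402*(-1/3549) = -1395/2663 + 1402/3549 = -1217329/9450987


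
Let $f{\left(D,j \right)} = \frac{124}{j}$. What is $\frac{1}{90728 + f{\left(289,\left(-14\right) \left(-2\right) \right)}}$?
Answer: $\frac{7}{635127} \approx 1.1021 \cdot 10^{-5}$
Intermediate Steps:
$\frac{1}{90728 + f{\left(289,\left(-14\right) \left(-2\right) \right)}} = \frac{1}{90728 + \frac{124}{\left(-14\right) \left(-2\right)}} = \frac{1}{90728 + \frac{124}{28}} = \frac{1}{90728 + 124 \cdot \frac{1}{28}} = \frac{1}{90728 + \frac{31}{7}} = \frac{1}{\frac{635127}{7}} = \frac{7}{635127}$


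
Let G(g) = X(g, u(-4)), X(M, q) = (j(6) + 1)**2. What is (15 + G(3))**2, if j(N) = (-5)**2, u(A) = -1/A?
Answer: 477481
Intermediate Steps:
j(N) = 25
X(M, q) = 676 (X(M, q) = (25 + 1)**2 = 26**2 = 676)
G(g) = 676
(15 + G(3))**2 = (15 + 676)**2 = 691**2 = 477481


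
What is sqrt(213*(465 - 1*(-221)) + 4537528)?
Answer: sqrt(4683646) ≈ 2164.2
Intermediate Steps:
sqrt(213*(465 - 1*(-221)) + 4537528) = sqrt(213*(465 + 221) + 4537528) = sqrt(213*686 + 4537528) = sqrt(146118 + 4537528) = sqrt(4683646)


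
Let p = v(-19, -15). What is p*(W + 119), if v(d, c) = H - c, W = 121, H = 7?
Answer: 5280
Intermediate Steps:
v(d, c) = 7 - c
p = 22 (p = 7 - 1*(-15) = 7 + 15 = 22)
p*(W + 119) = 22*(121 + 119) = 22*240 = 5280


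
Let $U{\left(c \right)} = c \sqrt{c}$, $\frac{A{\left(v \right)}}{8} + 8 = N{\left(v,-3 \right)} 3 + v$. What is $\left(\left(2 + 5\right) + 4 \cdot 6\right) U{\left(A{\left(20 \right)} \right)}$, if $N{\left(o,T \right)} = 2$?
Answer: $53568$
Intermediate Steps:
$A{\left(v \right)} = -16 + 8 v$ ($A{\left(v \right)} = -64 + 8 \left(2 \cdot 3 + v\right) = -64 + 8 \left(6 + v\right) = -64 + \left(48 + 8 v\right) = -16 + 8 v$)
$U{\left(c \right)} = c^{\frac{3}{2}}$
$\left(\left(2 + 5\right) + 4 \cdot 6\right) U{\left(A{\left(20 \right)} \right)} = \left(\left(2 + 5\right) + 4 \cdot 6\right) \left(-16 + 8 \cdot 20\right)^{\frac{3}{2}} = \left(7 + 24\right) \left(-16 + 160\right)^{\frac{3}{2}} = 31 \cdot 144^{\frac{3}{2}} = 31 \cdot 1728 = 53568$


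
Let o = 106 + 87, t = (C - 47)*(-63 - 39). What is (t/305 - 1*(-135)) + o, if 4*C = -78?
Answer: 106823/305 ≈ 350.24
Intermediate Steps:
C = -39/2 (C = (1/4)*(-78) = -39/2 ≈ -19.500)
t = 6783 (t = (-39/2 - 47)*(-63 - 39) = -133/2*(-102) = 6783)
o = 193
(t/305 - 1*(-135)) + o = (6783/305 - 1*(-135)) + 193 = (6783*(1/305) + 135) + 193 = (6783/305 + 135) + 193 = 47958/305 + 193 = 106823/305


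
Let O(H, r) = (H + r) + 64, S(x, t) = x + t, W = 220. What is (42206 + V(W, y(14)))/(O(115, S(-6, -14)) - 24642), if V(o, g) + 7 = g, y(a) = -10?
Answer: -14063/8161 ≈ -1.7232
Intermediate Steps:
S(x, t) = t + x
V(o, g) = -7 + g
O(H, r) = 64 + H + r
(42206 + V(W, y(14)))/(O(115, S(-6, -14)) - 24642) = (42206 + (-7 - 10))/((64 + 115 + (-14 - 6)) - 24642) = (42206 - 17)/((64 + 115 - 20) - 24642) = 42189/(159 - 24642) = 42189/(-24483) = 42189*(-1/24483) = -14063/8161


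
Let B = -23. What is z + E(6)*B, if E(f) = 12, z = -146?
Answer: -422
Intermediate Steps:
z + E(6)*B = -146 + 12*(-23) = -146 - 276 = -422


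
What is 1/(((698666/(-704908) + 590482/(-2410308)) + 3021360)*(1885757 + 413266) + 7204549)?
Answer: 287778691/1998962729997166947631 ≈ 1.4396e-13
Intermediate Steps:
1/(((698666/(-704908) + 590482/(-2410308)) + 3021360)*(1885757 + 413266) + 7204549) = 1/(((698666*(-1/704908) + 590482*(-1/2410308)) + 3021360)*2299023 + 7204549) = 1/(((-349333/352454 - 7201/29394) + 3021360)*2299023 + 7204549) = 1/((-3201578864/2590008219 + 3021360)*2299023 + 7204549) = 1/((7825344030978976/2590008219)*2299023 + 7204549) = 1/(1998960656681486482272/287778691 + 7204549) = 1/(1998962729997166947631/287778691) = 287778691/1998962729997166947631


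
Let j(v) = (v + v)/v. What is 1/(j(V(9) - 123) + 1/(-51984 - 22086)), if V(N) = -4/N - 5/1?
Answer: 74070/148139 ≈ 0.50000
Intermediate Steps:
V(N) = -5 - 4/N (V(N) = -4/N - 5*1 = -4/N - 5 = -5 - 4/N)
j(v) = 2 (j(v) = (2*v)/v = 2)
1/(j(V(9) - 123) + 1/(-51984 - 22086)) = 1/(2 + 1/(-51984 - 22086)) = 1/(2 + 1/(-74070)) = 1/(2 - 1/74070) = 1/(148139/74070) = 74070/148139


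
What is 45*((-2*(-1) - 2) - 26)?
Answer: -1170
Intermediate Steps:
45*((-2*(-1) - 2) - 26) = 45*((2 - 2) - 26) = 45*(0 - 26) = 45*(-26) = -1170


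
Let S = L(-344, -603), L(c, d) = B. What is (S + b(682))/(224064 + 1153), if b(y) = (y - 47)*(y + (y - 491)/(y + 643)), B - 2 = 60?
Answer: 114804237/59682505 ≈ 1.9236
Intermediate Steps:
B = 62 (B = 2 + 60 = 62)
L(c, d) = 62
S = 62
b(y) = (-47 + y)*(y + (-491 + y)/(643 + y))
(S + b(682))/(224064 + 1153) = (62 + (23077 + 682³ - 30759*682 + 597*682²)/(643 + 682))/(224064 + 1153) = (62 + (23077 + 317214568 - 20977638 + 597*465124)/1325)/225217 = (62 + (23077 + 317214568 - 20977638 + 277679028)/1325)*(1/225217) = (62 + (1/1325)*573939035)*(1/225217) = (62 + 114787807/265)*(1/225217) = (114804237/265)*(1/225217) = 114804237/59682505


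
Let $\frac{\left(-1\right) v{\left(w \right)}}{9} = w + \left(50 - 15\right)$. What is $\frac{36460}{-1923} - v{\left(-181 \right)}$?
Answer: $- \frac{2563282}{1923} \approx -1333.0$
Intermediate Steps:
$v{\left(w \right)} = -315 - 9 w$ ($v{\left(w \right)} = - 9 \left(w + \left(50 - 15\right)\right) = - 9 \left(w + 35\right) = - 9 \left(35 + w\right) = -315 - 9 w$)
$\frac{36460}{-1923} - v{\left(-181 \right)} = \frac{36460}{-1923} - \left(-315 - -1629\right) = 36460 \left(- \frac{1}{1923}\right) - \left(-315 + 1629\right) = - \frac{36460}{1923} - 1314 = - \frac{2563282}{1923}$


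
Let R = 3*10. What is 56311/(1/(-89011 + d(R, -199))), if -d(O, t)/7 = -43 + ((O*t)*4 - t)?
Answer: 4339156727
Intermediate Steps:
R = 30
d(O, t) = 301 + 7*t - 28*O*t (d(O, t) = -7*(-43 + ((O*t)*4 - t)) = -7*(-43 + (4*O*t - t)) = -7*(-43 + (-t + 4*O*t)) = -7*(-43 - t + 4*O*t) = 301 + 7*t - 28*O*t)
56311/(1/(-89011 + d(R, -199))) = 56311/(1/(-89011 + (301 + 7*(-199) - 28*30*(-199)))) = 56311/(1/(-89011 + (301 - 1393 + 167160))) = 56311/(1/(-89011 + 166068)) = 56311/(1/77057) = 56311*77057 = 4339156727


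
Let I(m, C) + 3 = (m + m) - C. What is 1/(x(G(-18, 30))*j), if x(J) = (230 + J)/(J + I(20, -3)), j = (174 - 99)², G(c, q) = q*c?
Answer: 2/6975 ≈ 0.00028674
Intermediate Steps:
I(m, C) = -3 - C + 2*m (I(m, C) = -3 + ((m + m) - C) = -3 + (2*m - C) = -3 + (-C + 2*m) = -3 - C + 2*m)
G(c, q) = c*q
j = 5625 (j = 75² = 5625)
x(J) = (230 + J)/(40 + J) (x(J) = (230 + J)/(J + (-3 - 1*(-3) + 2*20)) = (230 + J)/(J + (-3 + 3 + 40)) = (230 + J)/(J + 40) = (230 + J)/(40 + J))
1/(x(G(-18, 30))*j) = 1/(((230 - 18*30)/(40 - 18*30))*5625) = (1/5625)/((230 - 540)/(40 - 540)) = (1/5625)/(-310/(-500)) = (1/5625)/(-1/500*(-310)) = (1/5625)/(31/50) = (50/31)*(1/5625) = 2/6975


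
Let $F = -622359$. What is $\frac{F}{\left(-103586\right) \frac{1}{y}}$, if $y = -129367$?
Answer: $- \frac{11501816679}{14798} \approx -7.7726 \cdot 10^{5}$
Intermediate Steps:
$\frac{F}{\left(-103586\right) \frac{1}{y}} = - \frac{622359}{\left(-103586\right) \frac{1}{-129367}} = - \frac{622359}{\left(-103586\right) \left(- \frac{1}{129367}\right)} = - \frac{622359}{\frac{14798}{18481}} = \left(-622359\right) \frac{18481}{14798} = - \frac{11501816679}{14798}$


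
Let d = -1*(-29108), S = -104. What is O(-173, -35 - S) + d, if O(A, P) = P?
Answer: 29177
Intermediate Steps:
d = 29108
O(-173, -35 - S) + d = (-35 - 1*(-104)) + 29108 = (-35 + 104) + 29108 = 69 + 29108 = 29177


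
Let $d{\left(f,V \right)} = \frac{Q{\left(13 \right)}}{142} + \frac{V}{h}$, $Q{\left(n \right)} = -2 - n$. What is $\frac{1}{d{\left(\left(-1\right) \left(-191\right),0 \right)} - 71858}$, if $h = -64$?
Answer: $- \frac{142}{10203851} \approx -1.3916 \cdot 10^{-5}$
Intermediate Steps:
$d{\left(f,V \right)} = - \frac{15}{142} - \frac{V}{64}$ ($d{\left(f,V \right)} = \frac{-2 - 13}{142} + \frac{V}{-64} = \left(-2 - 13\right) \frac{1}{142} + V \left(- \frac{1}{64}\right) = \left(-15\right) \frac{1}{142} - \frac{V}{64} = - \frac{15}{142} - \frac{V}{64}$)
$\frac{1}{d{\left(\left(-1\right) \left(-191\right),0 \right)} - 71858} = \frac{1}{\left(- \frac{15}{142} - 0\right) - 71858} = \frac{1}{\left(- \frac{15}{142} + 0\right) - 71858} = \frac{1}{- \frac{15}{142} - 71858} = \frac{1}{- \frac{10203851}{142}} = - \frac{142}{10203851}$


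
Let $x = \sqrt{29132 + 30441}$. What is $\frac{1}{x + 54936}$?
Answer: $\frac{54936}{3017904523} - \frac{\sqrt{59573}}{3017904523} \approx 1.8122 \cdot 10^{-5}$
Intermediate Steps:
$x = \sqrt{59573} \approx 244.08$
$\frac{1}{x + 54936} = \frac{1}{\sqrt{59573} + 54936} = \frac{1}{54936 + \sqrt{59573}}$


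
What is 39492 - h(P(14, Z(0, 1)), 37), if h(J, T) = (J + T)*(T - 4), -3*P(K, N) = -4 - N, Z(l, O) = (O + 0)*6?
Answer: 38161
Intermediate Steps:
Z(l, O) = 6*O (Z(l, O) = O*6 = 6*O)
P(K, N) = 4/3 + N/3 (P(K, N) = -(-4 - N)/3 = 4/3 + N/3)
h(J, T) = (-4 + T)*(J + T) (h(J, T) = (J + T)*(-4 + T) = (-4 + T)*(J + T))
39492 - h(P(14, Z(0, 1)), 37) = 39492 - (37² - 4*(4/3 + (6*1)/3) - 4*37 + (4/3 + (6*1)/3)*37) = 39492 - (1369 - 4*(4/3 + (⅓)*6) - 148 + (4/3 + (⅓)*6)*37) = 39492 - (1369 - 4*(4/3 + 2) - 148 + (4/3 + 2)*37) = 39492 - (1369 - 4*10/3 - 148 + (10/3)*37) = 39492 - (1369 - 40/3 - 148 + 370/3) = 39492 - 1*1331 = 39492 - 1331 = 38161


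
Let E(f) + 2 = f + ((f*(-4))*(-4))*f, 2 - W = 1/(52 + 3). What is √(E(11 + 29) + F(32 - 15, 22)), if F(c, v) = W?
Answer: √77560945/55 ≈ 160.13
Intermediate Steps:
W = 109/55 (W = 2 - 1/(52 + 3) = 2 - 1/55 = 109/55 ≈ 1.9818)
F(c, v) = 109/55
E(f) = -2 + f + 16*f² (E(f) = -2 + (f + ((f*(-4))*(-4))*f) = -2 + (f + (-4*f*(-4))*f) = -2 + (f + (16*f)*f) = -2 + (f + 16*f²) = -2 + f + 16*f²)
√(E(11 + 29) + F(32 - 15, 22)) = √((-2 + (11 + 29) + 16*(11 + 29)²) + 109/55) = √((-2 + 40 + 16*40²) + 109/55) = √((-2 + 40 + 16*1600) + 109/55) = √((-2 + 40 + 25600) + 109/55) = √(25638 + 109/55) = √(1410199/55) = √77560945/55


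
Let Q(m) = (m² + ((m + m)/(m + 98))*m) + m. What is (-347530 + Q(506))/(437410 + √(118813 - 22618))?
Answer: -1190732373940/5778087839531 + 29944574*√795/5778087839531 ≈ -0.20593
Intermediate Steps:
Q(m) = m + m² + 2*m²/(98 + m) (Q(m) = (m² + ((2*m)/(98 + m))*m) + m = (m² + (2*m/(98 + m))*m) + m = (m² + 2*m²/(98 + m)) + m = m + m² + 2*m²/(98 + m))
(-347530 + Q(506))/(437410 + √(118813 - 22618)) = (-347530 + 506*(98 + 506² + 101*506)/(98 + 506))/(437410 + √(118813 - 22618)) = (-347530 + 506*(98 + 256036 + 51106)/604)/(437410 + √96195) = (-347530 + 506*(1/604)*307240)/(437410 + 11*√795) = (-347530 + 38865860/151)/(437410 + 11*√795) = -13611170/(151*(437410 + 11*√795))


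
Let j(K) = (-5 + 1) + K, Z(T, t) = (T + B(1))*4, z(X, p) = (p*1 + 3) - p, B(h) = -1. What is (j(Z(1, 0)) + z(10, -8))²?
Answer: 1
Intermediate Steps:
z(X, p) = 3 (z(X, p) = (p + 3) - p = (3 + p) - p = 3)
Z(T, t) = -4 + 4*T (Z(T, t) = (T - 1)*4 = (-1 + T)*4 = -4 + 4*T)
j(K) = -4 + K
(j(Z(1, 0)) + z(10, -8))² = ((-4 + (-4 + 4*1)) + 3)² = ((-4 + (-4 + 4)) + 3)² = ((-4 + 0) + 3)² = (-4 + 3)² = (-1)² = 1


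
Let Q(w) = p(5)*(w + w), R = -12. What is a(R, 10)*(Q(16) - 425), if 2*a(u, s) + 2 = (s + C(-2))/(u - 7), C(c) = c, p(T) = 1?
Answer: 9039/19 ≈ 475.74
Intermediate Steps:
Q(w) = 2*w (Q(w) = 1*(w + w) = 1*(2*w) = 2*w)
a(u, s) = -1 + (-2 + s)/(2*(-7 + u)) (a(u, s) = -1 + ((s - 2)/(u - 7))/2 = -1 + ((-2 + s)/(-7 + u))/2 = -1 + (-2 + s)/(2*(-7 + u)))
a(R, 10)*(Q(16) - 425) = ((6 + (1/2)*10 - 1*(-12))/(-7 - 12))*(2*16 - 425) = ((6 + 5 + 12)/(-19))*(32 - 425) = -1/19*23*(-393) = -23/19*(-393) = 9039/19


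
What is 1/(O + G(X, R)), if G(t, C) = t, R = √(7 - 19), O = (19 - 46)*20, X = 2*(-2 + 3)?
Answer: -1/538 ≈ -0.0018587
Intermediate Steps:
X = 2 (X = 2*1 = 2)
O = -540 (O = -27*20 = -540)
R = 2*I*√3 (R = √(-12) = 2*I*√3 ≈ 3.4641*I)
1/(O + G(X, R)) = 1/(-540 + 2) = 1/(-538) = -1/538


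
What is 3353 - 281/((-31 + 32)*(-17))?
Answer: 57282/17 ≈ 3369.5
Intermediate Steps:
3353 - 281/((-31 + 32)*(-17)) = 3353 - 281/(1*(-17)) = 3353 - 281/(-17) = 3353 - 281*(-1)/17 = 3353 - 1*(-281/17) = 3353 + 281/17 = 57282/17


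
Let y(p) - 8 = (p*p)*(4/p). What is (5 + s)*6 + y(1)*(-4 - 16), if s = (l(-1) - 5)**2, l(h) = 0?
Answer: -60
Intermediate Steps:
s = 25 (s = (0 - 5)**2 = (-5)**2 = 25)
y(p) = 8 + 4*p (y(p) = 8 + (p*p)*(4/p) = 8 + p**2*(4/p) = 8 + 4*p)
(5 + s)*6 + y(1)*(-4 - 16) = (5 + 25)*6 + (8 + 4*1)*(-4 - 16) = 30*6 + (8 + 4)*(-20) = 180 + 12*(-20) = 180 - 240 = -60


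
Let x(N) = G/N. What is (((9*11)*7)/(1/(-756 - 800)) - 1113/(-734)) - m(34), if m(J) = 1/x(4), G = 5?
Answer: -3957387731/3670 ≈ -1.0783e+6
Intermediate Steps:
x(N) = 5/N
m(J) = 4/5 (m(J) = 1/(5/4) = 4/5)
(((9*11)*7)/(1/(-756 - 800)) - 1113/(-734)) - m(34) = (((9*11)*7)/(1/(-756 - 800)) - 1113/(-734)) - 1*4/5 = ((99*7)/(1/(-1556)) - 1113*(-1/734)) - 4/5 = (693/(-1/1556) + 1113/734) - 4/5 = (693*(-1556) + 1113/734) - 4/5 = (-1078308 + 1113/734) - 4/5 = -791476959/734 - 4/5 = -3957387731/3670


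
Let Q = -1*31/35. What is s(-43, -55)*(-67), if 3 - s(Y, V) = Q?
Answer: -9112/35 ≈ -260.34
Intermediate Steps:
Q = -31/35 (Q = -31*1/35 = -31/35 ≈ -0.88571)
s(Y, V) = 136/35 (s(Y, V) = 3 - 1*(-31/35) = 3 + 31/35 = 136/35)
s(-43, -55)*(-67) = (136/35)*(-67) = -9112/35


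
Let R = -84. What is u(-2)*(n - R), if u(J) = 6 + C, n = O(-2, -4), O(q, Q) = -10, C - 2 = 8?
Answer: 1184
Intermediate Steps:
C = 10 (C = 2 + 8 = 10)
n = -10
u(J) = 16 (u(J) = 6 + 10 = 16)
u(-2)*(n - R) = 16*(-10 - 1*(-84)) = 16*(-10 + 84) = 16*74 = 1184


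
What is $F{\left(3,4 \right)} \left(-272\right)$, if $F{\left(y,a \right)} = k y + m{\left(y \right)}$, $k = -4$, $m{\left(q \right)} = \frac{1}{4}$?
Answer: $3196$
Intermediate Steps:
$m{\left(q \right)} = \frac{1}{4}$
$F{\left(y,a \right)} = \frac{1}{4} - 4 y$ ($F{\left(y,a \right)} = - 4 y + \frac{1}{4} = \frac{1}{4} - 4 y$)
$F{\left(3,4 \right)} \left(-272\right) = \left(\frac{1}{4} - 12\right) \left(-272\right) = \left(- \frac{47}{4}\right) \left(-272\right) = 3196$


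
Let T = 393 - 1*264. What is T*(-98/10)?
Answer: -6321/5 ≈ -1264.2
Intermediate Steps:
T = 129 (T = 393 - 264 = 129)
T*(-98/10) = 129*(-98/10) = 129*(-98*⅒) = 129*(-49/5) = -6321/5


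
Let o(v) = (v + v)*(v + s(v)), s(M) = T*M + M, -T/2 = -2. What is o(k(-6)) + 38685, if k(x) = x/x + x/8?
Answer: 154743/4 ≈ 38686.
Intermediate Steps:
T = 4 (T = -2*(-2) = 4)
k(x) = 1 + x/8 (k(x) = 1 + x*(⅛) = 1 + x/8)
s(M) = 5*M (s(M) = 4*M + M = 5*M)
o(v) = 12*v² (o(v) = (v + v)*(v + 5*v) = (2*v)*(6*v) = 12*v²)
o(k(-6)) + 38685 = 12*(1 + (⅛)*(-6))² + 38685 = 12*(1 - ¾)² + 38685 = 12*(¼)² + 38685 = 12*(1/16) + 38685 = ¾ + 38685 = 154743/4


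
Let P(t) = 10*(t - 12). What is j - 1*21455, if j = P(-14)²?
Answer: 46145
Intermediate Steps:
P(t) = -120 + 10*t (P(t) = 10*(-12 + t) = -120 + 10*t)
j = 67600 (j = (-120 + 10*(-14))² = (-120 - 140)² = (-260)² = 67600)
j - 1*21455 = 67600 - 1*21455 = 67600 - 21455 = 46145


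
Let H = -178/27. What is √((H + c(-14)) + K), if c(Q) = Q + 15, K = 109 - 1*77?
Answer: √2139/9 ≈ 5.1388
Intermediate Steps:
K = 32 (K = 109 - 77 = 32)
c(Q) = 15 + Q
H = -178/27 (H = -178*1/27 = -178/27 ≈ -6.5926)
√((H + c(-14)) + K) = √((-178/27 + (15 - 14)) + 32) = √((-178/27 + 1) + 32) = √(-151/27 + 32) = √(713/27) = √2139/9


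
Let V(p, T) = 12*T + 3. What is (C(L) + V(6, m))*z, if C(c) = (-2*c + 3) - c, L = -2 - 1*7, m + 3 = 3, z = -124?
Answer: -4092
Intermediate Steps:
m = 0 (m = -3 + 3 = 0)
V(p, T) = 3 + 12*T
L = -9 (L = -2 - 7 = -9)
C(c) = 3 - 3*c (C(c) = (3 - 2*c) - c = 3 - 3*c)
(C(L) + V(6, m))*z = ((3 - 3*(-9)) + (3 + 12*0))*(-124) = ((3 + 27) + (3 + 0))*(-124) = (30 + 3)*(-124) = 33*(-124) = -4092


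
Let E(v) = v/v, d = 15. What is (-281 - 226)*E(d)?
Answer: -507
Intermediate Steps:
E(v) = 1
(-281 - 226)*E(d) = (-281 - 226)*1 = -507*1 = -507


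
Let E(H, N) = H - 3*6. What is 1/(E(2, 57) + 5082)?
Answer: 1/5066 ≈ 0.00019739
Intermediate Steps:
E(H, N) = -18 + H (E(H, N) = H - 18 = -18 + H)
1/(E(2, 57) + 5082) = 1/((-18 + 2) + 5082) = 1/(-16 + 5082) = 1/5066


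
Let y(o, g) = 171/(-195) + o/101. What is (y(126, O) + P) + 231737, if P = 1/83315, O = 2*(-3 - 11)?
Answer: 25350352329907/109392595 ≈ 2.3174e+5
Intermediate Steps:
O = -28 (O = 2*(-14) = -28)
P = 1/83315 ≈ 1.2003e-5
y(o, g) = -57/65 + o/101 (y(o, g) = 171*(-1/195) + o*(1/101) = -57/65 + o/101)
(y(126, O) + P) + 231737 = ((-57/65 + (1/101)*126) + 1/83315) + 231737 = ((-57/65 + 126/101) + 1/83315) + 231737 = (2433/6565 + 1/83315) + 231737 = 40542392/109392595 + 231737 = 25350352329907/109392595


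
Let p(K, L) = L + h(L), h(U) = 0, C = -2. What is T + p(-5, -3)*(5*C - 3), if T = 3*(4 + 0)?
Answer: 51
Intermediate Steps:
p(K, L) = L (p(K, L) = L + 0 = L)
T = 12 (T = 3*4 = 12)
T + p(-5, -3)*(5*C - 3) = 12 - 3*(5*(-2) - 3) = 12 - 3*(-10 - 3) = 12 - 3*(-13) = 12 + 39 = 51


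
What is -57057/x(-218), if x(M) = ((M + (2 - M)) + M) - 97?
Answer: 57057/313 ≈ 182.29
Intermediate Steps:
x(M) = -95 + M (x(M) = (2 + M) - 97 = -95 + M)
-57057/x(-218) = -57057/(-95 - 218) = -57057/(-313) = -57057*(-1/313) = 57057/313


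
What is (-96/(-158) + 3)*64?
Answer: 18240/79 ≈ 230.89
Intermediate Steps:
(-96/(-158) + 3)*64 = (-96*(-1/158) + 3)*64 = (48/79 + 3)*64 = (285/79)*64 = 18240/79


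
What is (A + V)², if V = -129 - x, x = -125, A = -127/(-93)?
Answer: 60025/8649 ≈ 6.9401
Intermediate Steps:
A = 127/93 (A = -127*(-1/93) = 127/93 ≈ 1.3656)
V = -4 (V = -129 - 1*(-125) = -129 + 125 = -4)
(A + V)² = (127/93 - 4)² = (-245/93)² = 60025/8649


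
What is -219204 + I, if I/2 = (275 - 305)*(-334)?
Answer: -199164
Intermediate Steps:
I = 20040 (I = 2*((275 - 305)*(-334)) = 2*(-30*(-334)) = 2*10020 = 20040)
-219204 + I = -219204 + 20040 = -199164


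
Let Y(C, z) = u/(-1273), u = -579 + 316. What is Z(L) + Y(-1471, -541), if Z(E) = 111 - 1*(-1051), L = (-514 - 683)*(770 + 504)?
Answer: 1479489/1273 ≈ 1162.2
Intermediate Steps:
u = -263
L = -1524978 (L = -1197*1274 = -1524978)
Y(C, z) = 263/1273 (Y(C, z) = -263/(-1273) = -263*(-1/1273) = 263/1273)
Z(E) = 1162 (Z(E) = 111 + 1051 = 1162)
Z(L) + Y(-1471, -541) = 1162 + 263/1273 = 1479489/1273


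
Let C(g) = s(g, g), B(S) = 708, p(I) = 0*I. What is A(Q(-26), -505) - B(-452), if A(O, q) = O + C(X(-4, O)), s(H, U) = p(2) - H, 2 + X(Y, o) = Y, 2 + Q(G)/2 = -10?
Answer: -726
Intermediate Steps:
Q(G) = -24 (Q(G) = -4 + 2*(-10) = -4 - 20 = -24)
p(I) = 0
X(Y, o) = -2 + Y
s(H, U) = -H (s(H, U) = 0 - H = -H)
C(g) = -g
A(O, q) = 6 + O (A(O, q) = O - (-2 - 4) = O - 1*(-6) = O + 6 = 6 + O)
A(Q(-26), -505) - B(-452) = (6 - 24) - 1*708 = -18 - 708 = -726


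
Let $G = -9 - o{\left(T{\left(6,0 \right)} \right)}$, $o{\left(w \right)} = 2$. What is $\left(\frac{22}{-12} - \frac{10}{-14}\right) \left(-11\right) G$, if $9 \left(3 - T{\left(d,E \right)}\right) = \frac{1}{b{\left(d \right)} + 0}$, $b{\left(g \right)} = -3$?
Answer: $- \frac{5687}{42} \approx -135.4$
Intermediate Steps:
$T{\left(d,E \right)} = \frac{82}{27}$ ($T{\left(d,E \right)} = 3 - \frac{1}{9 \left(-3 + 0\right)} = 3 - \frac{1}{9 \left(-3\right)} = 3 - - \frac{1}{27} = 3 + \frac{1}{27} = \frac{82}{27}$)
$G = -11$ ($G = -9 - 2 = -11$)
$\left(\frac{22}{-12} - \frac{10}{-14}\right) \left(-11\right) G = \left(\frac{22}{-12} - \frac{10}{-14}\right) \left(-11\right) \left(-11\right) = \left(22 \left(- \frac{1}{12}\right) - - \frac{5}{7}\right) \left(-11\right) \left(-11\right) = \left(- \frac{11}{6} + \frac{5}{7}\right) \left(-11\right) \left(-11\right) = \left(- \frac{47}{42}\right) \left(-11\right) \left(-11\right) = \frac{517}{42} \left(-11\right) = - \frac{5687}{42}$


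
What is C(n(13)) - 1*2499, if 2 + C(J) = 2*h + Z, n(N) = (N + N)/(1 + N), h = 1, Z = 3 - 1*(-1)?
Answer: -2495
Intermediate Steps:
Z = 4 (Z = 3 + 1 = 4)
n(N) = 2*N/(1 + N) (n(N) = (2*N)/(1 + N) = 2*N/(1 + N))
C(J) = 4 (C(J) = -2 + (2*1 + 4) = -2 + (2 + 4) = -2 + 6 = 4)
C(n(13)) - 1*2499 = 4 - 1*2499 = 4 - 2499 = -2495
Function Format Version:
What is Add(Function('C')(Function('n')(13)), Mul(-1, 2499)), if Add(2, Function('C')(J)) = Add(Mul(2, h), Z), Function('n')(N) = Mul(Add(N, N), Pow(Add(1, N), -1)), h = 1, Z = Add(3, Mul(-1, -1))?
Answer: -2495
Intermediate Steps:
Z = 4 (Z = Add(3, 1) = 4)
Function('n')(N) = Mul(2, N, Pow(Add(1, N), -1)) (Function('n')(N) = Mul(Mul(2, N), Pow(Add(1, N), -1)) = Mul(2, N, Pow(Add(1, N), -1)))
Function('C')(J) = 4 (Function('C')(J) = Add(-2, Add(Mul(2, 1), 4)) = Add(-2, Add(2, 4)) = Add(-2, 6) = 4)
Add(Function('C')(Function('n')(13)), Mul(-1, 2499)) = Add(4, Mul(-1, 2499)) = Add(4, -2499) = -2495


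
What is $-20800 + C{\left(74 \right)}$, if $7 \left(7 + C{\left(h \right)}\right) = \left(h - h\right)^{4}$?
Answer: $-20807$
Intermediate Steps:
$C{\left(h \right)} = -7$ ($C{\left(h \right)} = -7 + \frac{\left(h - h\right)^{4}}{7} = -7 + \frac{0^{4}}{7} = -7 + \frac{1}{7} \cdot 0 = -7 + 0 = -7$)
$-20800 + C{\left(74 \right)} = -20800 - 7 = -20807$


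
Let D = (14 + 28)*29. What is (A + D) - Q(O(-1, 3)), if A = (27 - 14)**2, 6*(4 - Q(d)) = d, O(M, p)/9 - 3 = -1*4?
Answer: 2763/2 ≈ 1381.5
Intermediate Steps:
O(M, p) = -9 (O(M, p) = 27 + 9*(-1*4) = 27 + 9*(-4) = 27 - 36 = -9)
Q(d) = 4 - d/6
A = 169 (A = 13**2 = 169)
D = 1218 (D = 42*29 = 1218)
(A + D) - Q(O(-1, 3)) = (169 + 1218) - (4 - 1/6*(-9)) = 1387 - (4 + 3/2) = 1387 - 1*11/2 = 1387 - 11/2 = 2763/2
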